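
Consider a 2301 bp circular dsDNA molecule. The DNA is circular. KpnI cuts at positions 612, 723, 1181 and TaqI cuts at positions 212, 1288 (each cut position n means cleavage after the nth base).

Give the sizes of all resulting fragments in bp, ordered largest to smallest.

1225, 458, 400, 111, 107 bp

Combined cut positions (sorted): 212, 612, 723, 1181, 1288.
Circular molecule, 5 cuts → 5 fragments:
  612 − 212 = 400 bp
  723 − 612 = 111 bp
  1181 − 723 = 458 bp
  1288 − 1181 = 107 bp
  wrap: 2301 − 1288 + 212 = 1225 bp
Sorted largest to smallest: 1225, 458, 400, 111, 107 bp.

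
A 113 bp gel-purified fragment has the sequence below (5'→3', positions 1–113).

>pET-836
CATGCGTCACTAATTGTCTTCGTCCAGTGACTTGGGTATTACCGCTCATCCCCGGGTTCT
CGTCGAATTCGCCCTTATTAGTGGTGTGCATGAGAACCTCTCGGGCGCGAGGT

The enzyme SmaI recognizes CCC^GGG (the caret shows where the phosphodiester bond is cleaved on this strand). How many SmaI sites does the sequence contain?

1

CCCGGG occurs starting at position 51.
SmaI cuts at 1 site.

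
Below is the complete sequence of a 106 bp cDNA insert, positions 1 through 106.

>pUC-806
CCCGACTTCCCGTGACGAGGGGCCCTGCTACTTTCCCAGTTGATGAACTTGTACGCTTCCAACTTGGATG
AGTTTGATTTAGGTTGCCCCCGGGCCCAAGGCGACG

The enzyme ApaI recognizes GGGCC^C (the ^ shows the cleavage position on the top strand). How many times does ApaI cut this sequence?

2

GGGCCC occurs starting at positions 20, 92.
ApaI cuts at 2 sites.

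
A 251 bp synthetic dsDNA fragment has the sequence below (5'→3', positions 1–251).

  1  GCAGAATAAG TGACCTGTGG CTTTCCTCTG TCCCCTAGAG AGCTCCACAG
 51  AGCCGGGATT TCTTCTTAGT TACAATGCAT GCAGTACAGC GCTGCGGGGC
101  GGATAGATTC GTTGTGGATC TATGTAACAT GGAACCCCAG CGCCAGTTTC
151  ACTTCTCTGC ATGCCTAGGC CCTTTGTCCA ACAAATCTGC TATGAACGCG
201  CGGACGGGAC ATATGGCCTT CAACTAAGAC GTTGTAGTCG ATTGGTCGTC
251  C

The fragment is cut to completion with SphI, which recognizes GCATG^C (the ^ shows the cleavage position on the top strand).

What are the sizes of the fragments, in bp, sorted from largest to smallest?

88, 82, 81 bp

SphI sites (GCATGC) start at positions 77, 159.
SphI cuts after base 5 of each site (before the last base), so after positions 81, 163.
Linear molecule, 2 cuts → 3 fragments:
  1–81 → 81 bp
  82–163 → 82 bp
  164–251 → 88 bp
Sorted largest to smallest: 88, 82, 81 bp.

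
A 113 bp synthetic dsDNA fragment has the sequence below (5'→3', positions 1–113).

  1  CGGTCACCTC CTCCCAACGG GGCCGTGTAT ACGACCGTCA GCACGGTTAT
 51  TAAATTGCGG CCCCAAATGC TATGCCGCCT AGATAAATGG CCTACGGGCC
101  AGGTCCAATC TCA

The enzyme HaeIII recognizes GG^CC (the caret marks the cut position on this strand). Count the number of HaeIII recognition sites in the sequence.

4

GGCC occurs starting at positions 21, 59, 89, 97.
HaeIII cuts at 4 sites.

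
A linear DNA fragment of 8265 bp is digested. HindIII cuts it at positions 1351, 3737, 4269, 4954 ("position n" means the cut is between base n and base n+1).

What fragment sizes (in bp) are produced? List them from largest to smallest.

Linear molecule, 4 cuts → 5 fragments:
  1351 − 0 = 1351 bp
  3737 − 1351 = 2386 bp
  4269 − 3737 = 532 bp
  4954 − 4269 = 685 bp
  8265 − 4954 = 3311 bp
Sorted largest to smallest: 3311, 2386, 1351, 685, 532 bp.

3311, 2386, 1351, 685, 532 bp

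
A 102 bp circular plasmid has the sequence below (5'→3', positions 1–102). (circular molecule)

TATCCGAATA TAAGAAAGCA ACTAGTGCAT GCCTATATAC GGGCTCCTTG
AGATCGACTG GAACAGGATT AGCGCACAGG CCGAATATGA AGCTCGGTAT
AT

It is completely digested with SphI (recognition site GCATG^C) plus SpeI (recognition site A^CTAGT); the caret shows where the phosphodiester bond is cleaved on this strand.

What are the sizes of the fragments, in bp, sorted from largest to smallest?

The SphI site (GCATGC) starts at position 27.
SphI cuts after base 5 of each site (before the last base), so after position 31.
The SpeI site (ACTAGT) starts at position 21.
SpeI cuts after the first base of each site, so after position 21.
Combined cut positions: 21, 31.
Circular molecule, 2 cuts → 2 fragments:
  22–31 → 10 bp
  32–102 then 1–21 → 71 + 21 = 92 bp
Sorted largest to smallest: 92, 10 bp.

92, 10 bp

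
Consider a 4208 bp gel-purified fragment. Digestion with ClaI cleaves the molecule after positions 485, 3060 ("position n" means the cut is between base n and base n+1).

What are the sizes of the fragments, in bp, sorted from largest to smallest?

2575, 1148, 485 bp

Linear molecule, 2 cuts → 3 fragments:
  485 − 0 = 485 bp
  3060 − 485 = 2575 bp
  4208 − 3060 = 1148 bp
Sorted largest to smallest: 2575, 1148, 485 bp.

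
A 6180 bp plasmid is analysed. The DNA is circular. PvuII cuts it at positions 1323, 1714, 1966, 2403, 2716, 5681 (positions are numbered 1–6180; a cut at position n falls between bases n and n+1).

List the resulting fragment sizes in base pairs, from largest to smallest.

Circular molecule, 6 cuts → 6 fragments:
  1714 − 1323 = 391 bp
  1966 − 1714 = 252 bp
  2403 − 1966 = 437 bp
  2716 − 2403 = 313 bp
  5681 − 2716 = 2965 bp
  wrap: 6180 − 5681 + 1323 = 1822 bp
Sorted largest to smallest: 2965, 1822, 437, 391, 313, 252 bp.

2965, 1822, 437, 391, 313, 252 bp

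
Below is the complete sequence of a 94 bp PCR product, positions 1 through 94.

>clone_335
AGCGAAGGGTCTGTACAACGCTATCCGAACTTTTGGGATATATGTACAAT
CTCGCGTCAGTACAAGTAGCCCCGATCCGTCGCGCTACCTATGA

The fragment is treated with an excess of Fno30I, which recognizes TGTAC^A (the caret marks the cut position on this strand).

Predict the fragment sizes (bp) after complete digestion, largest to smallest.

47, 31, 16 bp

Fno30I sites (TGTACA) start at positions 12, 43.
Fno30I cuts after base 5 of each site (before the last base), so after positions 16, 47.
Linear molecule, 2 cuts → 3 fragments:
  1–16 → 16 bp
  17–47 → 31 bp
  48–94 → 47 bp
Sorted largest to smallest: 47, 31, 16 bp.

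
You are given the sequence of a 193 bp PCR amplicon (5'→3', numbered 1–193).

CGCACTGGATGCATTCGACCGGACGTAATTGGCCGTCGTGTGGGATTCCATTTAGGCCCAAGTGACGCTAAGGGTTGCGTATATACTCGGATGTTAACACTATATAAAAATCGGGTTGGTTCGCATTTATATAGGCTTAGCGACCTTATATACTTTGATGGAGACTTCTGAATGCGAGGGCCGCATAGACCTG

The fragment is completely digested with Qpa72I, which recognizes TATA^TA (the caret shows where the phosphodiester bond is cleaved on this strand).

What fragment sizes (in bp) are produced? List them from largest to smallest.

83, 43, 27, 21, 19 bp

Qpa72I sites (TATATA) start at positions 80, 101, 128, 147.
Qpa72I cuts after base 4 of each site, so after positions 83, 104, 131, 150.
Linear molecule, 4 cuts → 5 fragments:
  1–83 → 83 bp
  84–104 → 21 bp
  105–131 → 27 bp
  132–150 → 19 bp
  151–193 → 43 bp
Sorted largest to smallest: 83, 43, 27, 21, 19 bp.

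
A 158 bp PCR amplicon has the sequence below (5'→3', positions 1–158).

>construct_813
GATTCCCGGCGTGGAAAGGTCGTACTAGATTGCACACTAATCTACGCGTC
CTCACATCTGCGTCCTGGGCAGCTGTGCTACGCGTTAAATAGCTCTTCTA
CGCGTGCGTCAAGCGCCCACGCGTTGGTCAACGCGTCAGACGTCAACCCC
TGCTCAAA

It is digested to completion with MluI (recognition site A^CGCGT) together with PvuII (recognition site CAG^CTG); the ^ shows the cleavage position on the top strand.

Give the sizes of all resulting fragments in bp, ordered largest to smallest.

MluI sites (ACGCGT) start at positions 44, 80, 100, 119, 131.
MluI cuts after the first base of each site, so after positions 44, 80, 100, 119, 131.
The PvuII site (CAGCTG) starts at position 70.
PvuII cuts after base 3 of each site, so after position 72.
Combined cut positions: 44, 72, 80, 100, 119, 131.
Linear molecule, 6 cuts → 7 fragments:
  1–44 → 44 bp
  45–72 → 28 bp
  73–80 → 8 bp
  81–100 → 20 bp
  101–119 → 19 bp
  120–131 → 12 bp
  132–158 → 27 bp
Sorted largest to smallest: 44, 28, 27, 20, 19, 12, 8 bp.

44, 28, 27, 20, 19, 12, 8 bp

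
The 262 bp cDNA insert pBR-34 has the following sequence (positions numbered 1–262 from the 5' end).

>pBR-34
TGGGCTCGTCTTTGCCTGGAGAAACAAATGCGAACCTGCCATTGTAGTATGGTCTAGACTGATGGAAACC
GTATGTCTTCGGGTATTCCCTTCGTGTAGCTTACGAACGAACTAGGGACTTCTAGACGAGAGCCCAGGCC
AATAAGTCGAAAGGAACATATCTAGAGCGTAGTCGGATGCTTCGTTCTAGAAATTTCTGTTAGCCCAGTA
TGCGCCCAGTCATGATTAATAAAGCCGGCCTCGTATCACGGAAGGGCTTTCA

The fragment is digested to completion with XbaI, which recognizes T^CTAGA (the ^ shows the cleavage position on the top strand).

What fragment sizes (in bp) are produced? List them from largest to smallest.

76, 68, 53, 40, 25 bp

XbaI sites (TCTAGA) start at positions 53, 121, 161, 186.
XbaI cuts after the first base of each site, so after positions 53, 121, 161, 186.
Linear molecule, 4 cuts → 5 fragments:
  1–53 → 53 bp
  54–121 → 68 bp
  122–161 → 40 bp
  162–186 → 25 bp
  187–262 → 76 bp
Sorted largest to smallest: 76, 68, 53, 40, 25 bp.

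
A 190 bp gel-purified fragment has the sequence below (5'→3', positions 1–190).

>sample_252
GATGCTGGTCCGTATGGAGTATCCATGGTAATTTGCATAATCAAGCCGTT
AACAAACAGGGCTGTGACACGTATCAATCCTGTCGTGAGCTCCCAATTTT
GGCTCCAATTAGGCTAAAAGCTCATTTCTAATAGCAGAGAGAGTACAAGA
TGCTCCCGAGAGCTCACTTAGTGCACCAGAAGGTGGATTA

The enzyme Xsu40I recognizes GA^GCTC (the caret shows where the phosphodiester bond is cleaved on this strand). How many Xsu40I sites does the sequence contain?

GAGCTC occurs starting at positions 87, 160.
Xsu40I cuts at 2 sites.

2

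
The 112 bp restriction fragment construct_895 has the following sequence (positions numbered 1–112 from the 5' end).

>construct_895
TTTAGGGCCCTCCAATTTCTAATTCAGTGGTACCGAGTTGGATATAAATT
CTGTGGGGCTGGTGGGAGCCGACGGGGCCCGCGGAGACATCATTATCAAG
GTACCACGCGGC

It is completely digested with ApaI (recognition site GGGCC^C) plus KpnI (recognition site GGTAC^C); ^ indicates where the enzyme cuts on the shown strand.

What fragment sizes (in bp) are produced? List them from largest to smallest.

ApaI sites (GGGCCC) start at positions 5, 75.
ApaI cuts after base 5 of each site (before the last base), so after positions 9, 79.
KpnI sites (GGTACC) start at positions 29, 100.
KpnI cuts after base 5 of each site (before the last base), so after positions 33, 104.
Combined cut positions: 9, 33, 79, 104.
Linear molecule, 4 cuts → 5 fragments:
  1–9 → 9 bp
  10–33 → 24 bp
  34–79 → 46 bp
  80–104 → 25 bp
  105–112 → 8 bp
Sorted largest to smallest: 46, 25, 24, 9, 8 bp.

46, 25, 24, 9, 8 bp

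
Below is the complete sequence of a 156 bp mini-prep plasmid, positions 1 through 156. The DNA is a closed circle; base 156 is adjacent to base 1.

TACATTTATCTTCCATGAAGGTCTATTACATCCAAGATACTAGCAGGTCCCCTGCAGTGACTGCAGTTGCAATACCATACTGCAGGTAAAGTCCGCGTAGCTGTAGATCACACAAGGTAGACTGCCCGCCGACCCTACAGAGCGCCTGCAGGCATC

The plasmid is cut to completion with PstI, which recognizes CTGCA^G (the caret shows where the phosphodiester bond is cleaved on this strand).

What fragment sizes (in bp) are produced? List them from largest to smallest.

66, 62, 19, 9 bp

PstI sites (CTGCAG) start at positions 52, 61, 80, 146.
PstI cuts after base 5 of each site (before the last base), so after positions 56, 65, 84, 150.
Circular molecule, 4 cuts → 4 fragments:
  57–65 → 9 bp
  66–84 → 19 bp
  85–150 → 66 bp
  151–156 then 1–56 → 6 + 56 = 62 bp
Sorted largest to smallest: 66, 62, 19, 9 bp.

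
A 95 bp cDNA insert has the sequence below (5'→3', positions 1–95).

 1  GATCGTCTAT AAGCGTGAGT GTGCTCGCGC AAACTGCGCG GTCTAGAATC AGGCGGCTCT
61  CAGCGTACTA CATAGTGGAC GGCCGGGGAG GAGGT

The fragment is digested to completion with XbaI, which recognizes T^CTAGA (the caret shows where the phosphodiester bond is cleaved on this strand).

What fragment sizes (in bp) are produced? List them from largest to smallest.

The XbaI site (TCTAGA) starts at position 42.
XbaI cuts after the first base of each site, so after position 42.
Linear molecule, 1 cut → 2 fragments:
  1–42 → 42 bp
  43–95 → 53 bp
Sorted largest to smallest: 53, 42 bp.

53, 42 bp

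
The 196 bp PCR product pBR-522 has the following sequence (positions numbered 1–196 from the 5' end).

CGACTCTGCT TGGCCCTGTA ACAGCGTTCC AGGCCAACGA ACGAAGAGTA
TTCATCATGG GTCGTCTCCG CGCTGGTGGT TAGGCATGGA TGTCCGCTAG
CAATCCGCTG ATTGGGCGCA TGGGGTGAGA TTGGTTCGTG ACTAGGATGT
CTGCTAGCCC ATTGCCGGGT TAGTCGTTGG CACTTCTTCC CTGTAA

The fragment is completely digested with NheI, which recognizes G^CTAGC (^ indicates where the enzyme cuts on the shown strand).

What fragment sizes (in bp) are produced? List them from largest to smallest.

NheI sites (GCTAGC) start at positions 96, 153.
NheI cuts after the first base of each site, so after positions 96, 153.
Linear molecule, 2 cuts → 3 fragments:
  1–96 → 96 bp
  97–153 → 57 bp
  154–196 → 43 bp
Sorted largest to smallest: 96, 57, 43 bp.

96, 57, 43 bp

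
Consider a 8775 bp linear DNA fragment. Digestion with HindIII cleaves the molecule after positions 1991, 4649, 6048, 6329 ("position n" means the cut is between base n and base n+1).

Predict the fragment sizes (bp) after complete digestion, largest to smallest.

2658, 2446, 1991, 1399, 281 bp

Linear molecule, 4 cuts → 5 fragments:
  1991 − 0 = 1991 bp
  4649 − 1991 = 2658 bp
  6048 − 4649 = 1399 bp
  6329 − 6048 = 281 bp
  8775 − 6329 = 2446 bp
Sorted largest to smallest: 2658, 2446, 1991, 1399, 281 bp.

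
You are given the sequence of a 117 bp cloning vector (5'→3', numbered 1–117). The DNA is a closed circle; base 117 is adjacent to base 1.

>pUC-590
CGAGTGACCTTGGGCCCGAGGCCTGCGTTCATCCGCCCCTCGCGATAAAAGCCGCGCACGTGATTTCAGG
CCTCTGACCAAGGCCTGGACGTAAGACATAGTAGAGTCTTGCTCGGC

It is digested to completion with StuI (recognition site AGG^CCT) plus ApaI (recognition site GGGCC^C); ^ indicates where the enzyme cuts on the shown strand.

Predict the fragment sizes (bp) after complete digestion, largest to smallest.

StuI sites (AGGCCT) start at positions 19, 68, 81.
StuI cuts after base 3 of each site, so after positions 21, 70, 83.
The ApaI site (GGGCCC) starts at position 12.
ApaI cuts after base 5 of each site (before the last base), so after position 16.
Combined cut positions: 16, 21, 70, 83.
Circular molecule, 4 cuts → 4 fragments:
  17–21 → 5 bp
  22–70 → 49 bp
  71–83 → 13 bp
  84–117 then 1–16 → 34 + 16 = 50 bp
Sorted largest to smallest: 50, 49, 13, 5 bp.

50, 49, 13, 5 bp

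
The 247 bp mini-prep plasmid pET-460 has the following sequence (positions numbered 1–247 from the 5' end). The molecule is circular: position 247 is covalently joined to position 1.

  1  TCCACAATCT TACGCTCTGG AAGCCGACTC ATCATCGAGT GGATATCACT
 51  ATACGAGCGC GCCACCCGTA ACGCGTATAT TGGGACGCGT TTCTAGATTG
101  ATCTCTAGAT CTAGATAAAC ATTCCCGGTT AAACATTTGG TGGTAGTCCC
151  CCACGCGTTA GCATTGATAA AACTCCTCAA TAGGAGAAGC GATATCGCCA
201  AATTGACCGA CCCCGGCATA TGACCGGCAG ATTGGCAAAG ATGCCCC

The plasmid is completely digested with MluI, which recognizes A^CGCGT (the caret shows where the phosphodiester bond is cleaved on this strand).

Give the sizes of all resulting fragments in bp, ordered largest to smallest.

MluI sites (ACGCGT) start at positions 71, 85, 153.
MluI cuts after the first base of each site, so after positions 71, 85, 153.
Circular molecule, 3 cuts → 3 fragments:
  72–85 → 14 bp
  86–153 → 68 bp
  154–247 then 1–71 → 94 + 71 = 165 bp
Sorted largest to smallest: 165, 68, 14 bp.

165, 68, 14 bp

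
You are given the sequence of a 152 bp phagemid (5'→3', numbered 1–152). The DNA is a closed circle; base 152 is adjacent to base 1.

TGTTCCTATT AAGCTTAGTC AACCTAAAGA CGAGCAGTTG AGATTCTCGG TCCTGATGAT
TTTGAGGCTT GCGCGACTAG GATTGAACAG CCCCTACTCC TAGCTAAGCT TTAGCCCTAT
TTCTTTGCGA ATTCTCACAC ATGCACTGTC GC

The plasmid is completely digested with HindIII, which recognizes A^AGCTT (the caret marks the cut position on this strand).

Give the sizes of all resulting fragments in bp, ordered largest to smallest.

95, 57 bp

HindIII sites (AAGCTT) start at positions 11, 106.
HindIII cuts after the first base of each site, so after positions 11, 106.
Circular molecule, 2 cuts → 2 fragments:
  12–106 → 95 bp
  107–152 then 1–11 → 46 + 11 = 57 bp
Sorted largest to smallest: 95, 57 bp.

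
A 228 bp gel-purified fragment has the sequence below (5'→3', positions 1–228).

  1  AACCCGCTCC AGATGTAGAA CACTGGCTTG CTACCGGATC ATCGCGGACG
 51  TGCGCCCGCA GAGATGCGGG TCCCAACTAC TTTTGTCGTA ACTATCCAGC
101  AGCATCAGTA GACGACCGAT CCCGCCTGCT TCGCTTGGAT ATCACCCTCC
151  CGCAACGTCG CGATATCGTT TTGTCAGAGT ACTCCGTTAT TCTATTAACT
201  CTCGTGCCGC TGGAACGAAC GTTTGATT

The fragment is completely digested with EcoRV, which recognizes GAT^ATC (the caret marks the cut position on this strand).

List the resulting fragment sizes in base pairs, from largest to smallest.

EcoRV sites (GATATC) start at positions 138, 162.
EcoRV cuts after base 3 of each site, so after positions 140, 164.
Linear molecule, 2 cuts → 3 fragments:
  1–140 → 140 bp
  141–164 → 24 bp
  165–228 → 64 bp
Sorted largest to smallest: 140, 64, 24 bp.

140, 64, 24 bp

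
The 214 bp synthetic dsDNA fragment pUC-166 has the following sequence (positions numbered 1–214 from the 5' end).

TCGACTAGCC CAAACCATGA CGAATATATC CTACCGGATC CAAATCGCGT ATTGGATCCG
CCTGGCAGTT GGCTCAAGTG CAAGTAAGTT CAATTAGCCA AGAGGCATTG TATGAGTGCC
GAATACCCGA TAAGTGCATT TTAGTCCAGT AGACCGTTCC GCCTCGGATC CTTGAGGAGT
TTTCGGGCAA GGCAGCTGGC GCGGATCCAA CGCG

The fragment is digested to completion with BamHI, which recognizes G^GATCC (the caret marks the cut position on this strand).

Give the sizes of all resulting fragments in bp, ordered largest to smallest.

112, 37, 36, 18, 11 bp

BamHI sites (GGATCC) start at positions 36, 54, 166, 203.
BamHI cuts after the first base of each site, so after positions 36, 54, 166, 203.
Linear molecule, 4 cuts → 5 fragments:
  1–36 → 36 bp
  37–54 → 18 bp
  55–166 → 112 bp
  167–203 → 37 bp
  204–214 → 11 bp
Sorted largest to smallest: 112, 37, 36, 18, 11 bp.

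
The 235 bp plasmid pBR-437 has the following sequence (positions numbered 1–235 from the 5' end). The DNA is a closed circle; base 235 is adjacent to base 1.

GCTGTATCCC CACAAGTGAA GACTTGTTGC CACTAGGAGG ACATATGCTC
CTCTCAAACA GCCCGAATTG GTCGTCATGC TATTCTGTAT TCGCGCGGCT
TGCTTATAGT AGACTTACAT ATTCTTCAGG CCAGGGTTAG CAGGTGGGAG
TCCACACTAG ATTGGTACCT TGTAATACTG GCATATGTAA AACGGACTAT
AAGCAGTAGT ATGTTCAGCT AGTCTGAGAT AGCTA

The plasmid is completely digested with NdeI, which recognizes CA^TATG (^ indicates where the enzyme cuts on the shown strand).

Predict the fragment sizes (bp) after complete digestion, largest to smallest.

NdeI sites (CATATG) start at positions 42, 182.
NdeI cuts after base 2 of each site, so after positions 43, 183.
Circular molecule, 2 cuts → 2 fragments:
  44–183 → 140 bp
  184–235 then 1–43 → 52 + 43 = 95 bp
Sorted largest to smallest: 140, 95 bp.

140, 95 bp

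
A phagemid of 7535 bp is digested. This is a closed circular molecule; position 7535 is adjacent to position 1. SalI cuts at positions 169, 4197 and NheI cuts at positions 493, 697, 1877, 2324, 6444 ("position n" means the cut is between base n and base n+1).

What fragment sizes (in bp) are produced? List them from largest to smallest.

Combined cut positions (sorted): 169, 493, 697, 1877, 2324, 4197, 6444.
Circular molecule, 7 cuts → 7 fragments:
  493 − 169 = 324 bp
  697 − 493 = 204 bp
  1877 − 697 = 1180 bp
  2324 − 1877 = 447 bp
  4197 − 2324 = 1873 bp
  6444 − 4197 = 2247 bp
  wrap: 7535 − 6444 + 169 = 1260 bp
Sorted largest to smallest: 2247, 1873, 1260, 1180, 447, 324, 204 bp.

2247, 1873, 1260, 1180, 447, 324, 204 bp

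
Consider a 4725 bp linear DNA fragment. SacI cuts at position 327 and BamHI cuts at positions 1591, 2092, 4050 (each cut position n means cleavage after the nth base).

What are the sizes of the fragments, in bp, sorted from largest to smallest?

1958, 1264, 675, 501, 327 bp

Combined cut positions (sorted): 327, 1591, 2092, 4050.
Linear molecule, 4 cuts → 5 fragments:
  327 − 0 = 327 bp
  1591 − 327 = 1264 bp
  2092 − 1591 = 501 bp
  4050 − 2092 = 1958 bp
  4725 − 4050 = 675 bp
Sorted largest to smallest: 1958, 1264, 675, 501, 327 bp.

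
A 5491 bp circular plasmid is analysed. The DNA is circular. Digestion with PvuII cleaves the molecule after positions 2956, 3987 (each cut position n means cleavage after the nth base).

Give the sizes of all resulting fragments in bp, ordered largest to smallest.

Circular molecule, 2 cuts → 2 fragments:
  3987 − 2956 = 1031 bp
  wrap: 5491 − 3987 + 2956 = 4460 bp
Sorted largest to smallest: 4460, 1031 bp.

4460, 1031 bp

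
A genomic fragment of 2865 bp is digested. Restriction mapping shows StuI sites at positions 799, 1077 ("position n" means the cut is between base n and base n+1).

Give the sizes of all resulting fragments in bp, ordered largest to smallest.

Linear molecule, 2 cuts → 3 fragments:
  799 − 0 = 799 bp
  1077 − 799 = 278 bp
  2865 − 1077 = 1788 bp
Sorted largest to smallest: 1788, 799, 278 bp.

1788, 799, 278 bp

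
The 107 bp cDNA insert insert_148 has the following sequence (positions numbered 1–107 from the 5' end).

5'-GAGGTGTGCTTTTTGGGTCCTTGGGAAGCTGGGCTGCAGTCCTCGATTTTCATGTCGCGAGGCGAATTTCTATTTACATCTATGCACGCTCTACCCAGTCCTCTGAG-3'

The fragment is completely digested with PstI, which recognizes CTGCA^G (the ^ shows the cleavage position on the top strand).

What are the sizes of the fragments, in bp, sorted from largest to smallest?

69, 38 bp

The PstI site (CTGCAG) starts at position 34.
PstI cuts after base 5 of each site (before the last base), so after position 38.
Linear molecule, 1 cut → 2 fragments:
  1–38 → 38 bp
  39–107 → 69 bp
Sorted largest to smallest: 69, 38 bp.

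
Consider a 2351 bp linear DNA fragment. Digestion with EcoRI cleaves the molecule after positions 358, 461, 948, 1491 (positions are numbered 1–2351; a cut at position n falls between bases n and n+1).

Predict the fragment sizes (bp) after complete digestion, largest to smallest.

860, 543, 487, 358, 103 bp

Linear molecule, 4 cuts → 5 fragments:
  358 − 0 = 358 bp
  461 − 358 = 103 bp
  948 − 461 = 487 bp
  1491 − 948 = 543 bp
  2351 − 1491 = 860 bp
Sorted largest to smallest: 860, 543, 487, 358, 103 bp.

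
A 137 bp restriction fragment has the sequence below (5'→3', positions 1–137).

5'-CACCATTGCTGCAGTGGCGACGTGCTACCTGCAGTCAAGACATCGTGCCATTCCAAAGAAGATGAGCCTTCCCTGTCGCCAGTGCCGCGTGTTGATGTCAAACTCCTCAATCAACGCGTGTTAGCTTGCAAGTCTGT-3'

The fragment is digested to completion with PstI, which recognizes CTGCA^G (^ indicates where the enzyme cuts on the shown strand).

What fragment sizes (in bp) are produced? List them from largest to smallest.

104, 20, 13 bp

PstI sites (CTGCAG) start at positions 9, 29.
PstI cuts after base 5 of each site (before the last base), so after positions 13, 33.
Linear molecule, 2 cuts → 3 fragments:
  1–13 → 13 bp
  14–33 → 20 bp
  34–137 → 104 bp
Sorted largest to smallest: 104, 20, 13 bp.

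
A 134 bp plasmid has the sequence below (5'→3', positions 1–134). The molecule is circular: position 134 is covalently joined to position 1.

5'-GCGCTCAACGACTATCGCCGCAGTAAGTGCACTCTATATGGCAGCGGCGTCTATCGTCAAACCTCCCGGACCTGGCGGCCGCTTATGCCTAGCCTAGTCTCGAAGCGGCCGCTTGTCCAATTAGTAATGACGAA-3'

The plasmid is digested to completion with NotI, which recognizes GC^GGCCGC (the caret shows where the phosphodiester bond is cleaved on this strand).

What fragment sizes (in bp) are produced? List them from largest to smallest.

104, 30 bp

NotI sites (GCGGCCGC) start at positions 75, 105.
NotI cuts after base 2 of each site, so after positions 76, 106.
Circular molecule, 2 cuts → 2 fragments:
  77–106 → 30 bp
  107–134 then 1–76 → 28 + 76 = 104 bp
Sorted largest to smallest: 104, 30 bp.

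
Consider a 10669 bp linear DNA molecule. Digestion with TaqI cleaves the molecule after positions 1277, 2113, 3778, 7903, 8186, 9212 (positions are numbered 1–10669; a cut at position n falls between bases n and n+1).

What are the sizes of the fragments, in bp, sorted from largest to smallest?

4125, 1665, 1457, 1277, 1026, 836, 283 bp

Linear molecule, 6 cuts → 7 fragments:
  1277 − 0 = 1277 bp
  2113 − 1277 = 836 bp
  3778 − 2113 = 1665 bp
  7903 − 3778 = 4125 bp
  8186 − 7903 = 283 bp
  9212 − 8186 = 1026 bp
  10669 − 9212 = 1457 bp
Sorted largest to smallest: 4125, 1665, 1457, 1277, 1026, 836, 283 bp.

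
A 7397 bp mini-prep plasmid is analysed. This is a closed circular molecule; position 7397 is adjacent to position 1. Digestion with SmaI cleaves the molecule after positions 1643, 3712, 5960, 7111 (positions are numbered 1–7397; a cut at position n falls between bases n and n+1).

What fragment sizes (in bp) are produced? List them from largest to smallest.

2248, 2069, 1929, 1151 bp

Circular molecule, 4 cuts → 4 fragments:
  3712 − 1643 = 2069 bp
  5960 − 3712 = 2248 bp
  7111 − 5960 = 1151 bp
  wrap: 7397 − 7111 + 1643 = 1929 bp
Sorted largest to smallest: 2248, 2069, 1929, 1151 bp.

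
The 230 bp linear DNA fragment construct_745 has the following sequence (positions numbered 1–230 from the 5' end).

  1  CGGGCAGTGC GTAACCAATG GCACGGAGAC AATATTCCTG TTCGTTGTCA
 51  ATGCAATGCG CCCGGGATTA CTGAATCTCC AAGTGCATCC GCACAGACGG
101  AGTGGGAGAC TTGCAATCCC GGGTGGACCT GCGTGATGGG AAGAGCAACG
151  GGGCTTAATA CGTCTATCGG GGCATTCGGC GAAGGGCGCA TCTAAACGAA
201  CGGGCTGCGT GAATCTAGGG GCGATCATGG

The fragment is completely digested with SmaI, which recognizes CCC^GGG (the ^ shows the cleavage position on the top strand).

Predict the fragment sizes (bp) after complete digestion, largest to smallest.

110, 63, 57 bp

SmaI sites (CCCGGG) start at positions 61, 118.
SmaI cuts after base 3 of each site, so after positions 63, 120.
Linear molecule, 2 cuts → 3 fragments:
  1–63 → 63 bp
  64–120 → 57 bp
  121–230 → 110 bp
Sorted largest to smallest: 110, 63, 57 bp.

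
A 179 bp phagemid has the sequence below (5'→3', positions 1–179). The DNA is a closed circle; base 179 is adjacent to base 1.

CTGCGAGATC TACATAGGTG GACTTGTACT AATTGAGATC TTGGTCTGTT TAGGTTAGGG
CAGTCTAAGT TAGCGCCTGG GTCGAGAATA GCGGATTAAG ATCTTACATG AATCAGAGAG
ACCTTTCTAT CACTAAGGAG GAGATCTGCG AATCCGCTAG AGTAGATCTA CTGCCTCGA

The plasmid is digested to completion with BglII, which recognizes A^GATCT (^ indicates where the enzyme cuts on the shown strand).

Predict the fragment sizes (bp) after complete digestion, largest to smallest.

BglII sites (AGATCT) start at positions 6, 36, 99, 142, 164.
BglII cuts after the first base of each site, so after positions 6, 36, 99, 142, 164.
Circular molecule, 5 cuts → 5 fragments:
  7–36 → 30 bp
  37–99 → 63 bp
  100–142 → 43 bp
  143–164 → 22 bp
  165–179 then 1–6 → 15 + 6 = 21 bp
Sorted largest to smallest: 63, 43, 30, 22, 21 bp.

63, 43, 30, 22, 21 bp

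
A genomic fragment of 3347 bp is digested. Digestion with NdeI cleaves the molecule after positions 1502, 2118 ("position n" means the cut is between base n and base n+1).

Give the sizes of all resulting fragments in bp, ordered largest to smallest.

1502, 1229, 616 bp

Linear molecule, 2 cuts → 3 fragments:
  1502 − 0 = 1502 bp
  2118 − 1502 = 616 bp
  3347 − 2118 = 1229 bp
Sorted largest to smallest: 1502, 1229, 616 bp.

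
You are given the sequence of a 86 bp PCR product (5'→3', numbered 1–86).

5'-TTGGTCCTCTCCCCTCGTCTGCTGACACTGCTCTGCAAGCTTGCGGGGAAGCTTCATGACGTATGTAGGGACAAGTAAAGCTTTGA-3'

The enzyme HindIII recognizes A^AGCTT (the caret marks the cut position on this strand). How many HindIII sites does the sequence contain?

AAGCTT occurs starting at positions 37, 49, 78.
HindIII cuts at 3 sites.

3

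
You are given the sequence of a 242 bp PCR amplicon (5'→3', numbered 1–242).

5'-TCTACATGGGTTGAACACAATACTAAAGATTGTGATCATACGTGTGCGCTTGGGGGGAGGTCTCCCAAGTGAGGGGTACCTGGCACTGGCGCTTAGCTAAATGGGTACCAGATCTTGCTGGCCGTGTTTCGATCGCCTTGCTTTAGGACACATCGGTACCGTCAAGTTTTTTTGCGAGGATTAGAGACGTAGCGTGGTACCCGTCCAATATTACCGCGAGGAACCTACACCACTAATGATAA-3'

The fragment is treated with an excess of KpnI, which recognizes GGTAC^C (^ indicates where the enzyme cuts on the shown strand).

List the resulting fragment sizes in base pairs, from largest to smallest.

79, 51, 42, 41, 29 bp

KpnI sites (GGTACC) start at positions 75, 104, 155, 196.
KpnI cuts after base 5 of each site (before the last base), so after positions 79, 108, 159, 200.
Linear molecule, 4 cuts → 5 fragments:
  1–79 → 79 bp
  80–108 → 29 bp
  109–159 → 51 bp
  160–200 → 41 bp
  201–242 → 42 bp
Sorted largest to smallest: 79, 51, 42, 41, 29 bp.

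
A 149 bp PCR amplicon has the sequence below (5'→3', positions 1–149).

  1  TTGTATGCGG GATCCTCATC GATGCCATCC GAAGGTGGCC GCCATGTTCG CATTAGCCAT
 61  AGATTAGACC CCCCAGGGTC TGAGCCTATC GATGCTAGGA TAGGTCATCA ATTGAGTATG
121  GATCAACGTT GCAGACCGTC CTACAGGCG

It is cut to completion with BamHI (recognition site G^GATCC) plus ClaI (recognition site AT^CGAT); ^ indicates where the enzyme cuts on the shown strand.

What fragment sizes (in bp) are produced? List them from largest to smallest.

The BamHI site (GGATCC) starts at position 10.
BamHI cuts after the first base of each site, so after position 10.
ClaI sites (ATCGAT) start at positions 18, 88.
ClaI cuts after base 2 of each site, so after positions 19, 89.
Combined cut positions: 10, 19, 89.
Linear molecule, 3 cuts → 4 fragments:
  1–10 → 10 bp
  11–19 → 9 bp
  20–89 → 70 bp
  90–149 → 60 bp
Sorted largest to smallest: 70, 60, 10, 9 bp.

70, 60, 10, 9 bp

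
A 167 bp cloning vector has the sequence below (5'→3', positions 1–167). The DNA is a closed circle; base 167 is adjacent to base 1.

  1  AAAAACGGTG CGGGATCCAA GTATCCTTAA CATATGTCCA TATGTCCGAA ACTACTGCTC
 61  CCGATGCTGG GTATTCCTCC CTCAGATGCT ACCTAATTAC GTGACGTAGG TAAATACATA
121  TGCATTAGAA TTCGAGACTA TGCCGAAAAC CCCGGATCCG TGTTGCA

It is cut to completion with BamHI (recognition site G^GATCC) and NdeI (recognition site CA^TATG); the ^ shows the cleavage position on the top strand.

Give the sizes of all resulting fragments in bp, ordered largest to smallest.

78, 36, 26, 19, 8 bp

BamHI sites (GGATCC) start at positions 13, 154.
BamHI cuts after the first base of each site, so after positions 13, 154.
NdeI sites (CATATG) start at positions 31, 39, 117.
NdeI cuts after base 2 of each site, so after positions 32, 40, 118.
Combined cut positions: 13, 32, 40, 118, 154.
Circular molecule, 5 cuts → 5 fragments:
  14–32 → 19 bp
  33–40 → 8 bp
  41–118 → 78 bp
  119–154 → 36 bp
  155–167 then 1–13 → 13 + 13 = 26 bp
Sorted largest to smallest: 78, 36, 26, 19, 8 bp.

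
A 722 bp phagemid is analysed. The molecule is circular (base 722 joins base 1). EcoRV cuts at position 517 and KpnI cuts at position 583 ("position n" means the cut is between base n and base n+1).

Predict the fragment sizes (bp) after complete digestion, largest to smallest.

Combined cut positions (sorted): 517, 583.
Circular molecule, 2 cuts → 2 fragments:
  583 − 517 = 66 bp
  wrap: 722 − 583 + 517 = 656 bp
Sorted largest to smallest: 656, 66 bp.

656, 66 bp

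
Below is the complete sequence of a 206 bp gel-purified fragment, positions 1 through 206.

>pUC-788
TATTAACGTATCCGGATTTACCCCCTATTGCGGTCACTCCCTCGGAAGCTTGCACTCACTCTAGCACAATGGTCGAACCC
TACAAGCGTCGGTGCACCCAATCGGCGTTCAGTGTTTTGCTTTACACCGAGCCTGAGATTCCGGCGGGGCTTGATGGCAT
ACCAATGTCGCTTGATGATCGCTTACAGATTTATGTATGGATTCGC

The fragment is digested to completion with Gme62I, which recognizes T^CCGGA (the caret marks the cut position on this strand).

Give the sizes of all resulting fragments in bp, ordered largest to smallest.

The Gme62I site (TCCGGA) starts at position 11.
Gme62I cuts after the first base of each site, so after position 11.
Linear molecule, 1 cut → 2 fragments:
  1–11 → 11 bp
  12–206 → 195 bp
Sorted largest to smallest: 195, 11 bp.

195, 11 bp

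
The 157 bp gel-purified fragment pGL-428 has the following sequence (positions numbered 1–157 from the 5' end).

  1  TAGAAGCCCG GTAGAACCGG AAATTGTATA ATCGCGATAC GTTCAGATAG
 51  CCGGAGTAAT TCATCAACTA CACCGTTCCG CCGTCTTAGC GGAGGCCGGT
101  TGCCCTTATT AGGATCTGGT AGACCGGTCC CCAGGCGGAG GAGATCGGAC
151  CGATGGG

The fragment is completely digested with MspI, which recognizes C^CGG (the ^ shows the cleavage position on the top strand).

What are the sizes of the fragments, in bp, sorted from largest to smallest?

MspI sites (CCGG) start at positions 8, 17, 51, 96, 124.
MspI cuts after the first base of each site, so after positions 8, 17, 51, 96, 124.
Linear molecule, 5 cuts → 6 fragments:
  1–8 → 8 bp
  9–17 → 9 bp
  18–51 → 34 bp
  52–96 → 45 bp
  97–124 → 28 bp
  125–157 → 33 bp
Sorted largest to smallest: 45, 34, 33, 28, 9, 8 bp.

45, 34, 33, 28, 9, 8 bp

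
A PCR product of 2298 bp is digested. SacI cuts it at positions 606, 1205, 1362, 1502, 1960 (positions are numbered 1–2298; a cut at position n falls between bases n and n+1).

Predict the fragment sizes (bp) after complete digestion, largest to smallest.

Linear molecule, 5 cuts → 6 fragments:
  606 − 0 = 606 bp
  1205 − 606 = 599 bp
  1362 − 1205 = 157 bp
  1502 − 1362 = 140 bp
  1960 − 1502 = 458 bp
  2298 − 1960 = 338 bp
Sorted largest to smallest: 606, 599, 458, 338, 157, 140 bp.

606, 599, 458, 338, 157, 140 bp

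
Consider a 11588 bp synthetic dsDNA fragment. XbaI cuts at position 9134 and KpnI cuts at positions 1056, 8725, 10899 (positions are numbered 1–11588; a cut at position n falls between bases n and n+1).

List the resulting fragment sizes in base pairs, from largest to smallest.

7669, 1765, 1056, 689, 409 bp

Combined cut positions (sorted): 1056, 8725, 9134, 10899.
Linear molecule, 4 cuts → 5 fragments:
  1056 − 0 = 1056 bp
  8725 − 1056 = 7669 bp
  9134 − 8725 = 409 bp
  10899 − 9134 = 1765 bp
  11588 − 10899 = 689 bp
Sorted largest to smallest: 7669, 1765, 1056, 689, 409 bp.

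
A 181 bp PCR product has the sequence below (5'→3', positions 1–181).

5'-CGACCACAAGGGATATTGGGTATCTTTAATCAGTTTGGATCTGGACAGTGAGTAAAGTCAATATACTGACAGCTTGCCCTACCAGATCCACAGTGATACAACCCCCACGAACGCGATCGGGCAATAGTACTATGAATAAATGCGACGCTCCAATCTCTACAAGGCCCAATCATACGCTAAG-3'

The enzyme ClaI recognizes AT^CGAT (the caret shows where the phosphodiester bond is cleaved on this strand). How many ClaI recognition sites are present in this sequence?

No occurrence of ATCGAT is present in the sequence.
ClaI does not cut: 0 sites.

0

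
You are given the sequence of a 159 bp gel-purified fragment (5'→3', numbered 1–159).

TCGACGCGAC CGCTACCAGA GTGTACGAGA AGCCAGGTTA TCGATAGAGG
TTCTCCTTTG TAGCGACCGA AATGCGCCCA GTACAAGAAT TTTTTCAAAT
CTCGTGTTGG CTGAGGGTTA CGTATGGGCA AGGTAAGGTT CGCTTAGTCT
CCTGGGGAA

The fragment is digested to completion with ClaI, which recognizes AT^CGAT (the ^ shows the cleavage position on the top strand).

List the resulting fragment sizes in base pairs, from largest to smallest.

The ClaI site (ATCGAT) starts at position 40.
ClaI cuts after base 2 of each site, so after position 41.
Linear molecule, 1 cut → 2 fragments:
  1–41 → 41 bp
  42–159 → 118 bp
Sorted largest to smallest: 118, 41 bp.

118, 41 bp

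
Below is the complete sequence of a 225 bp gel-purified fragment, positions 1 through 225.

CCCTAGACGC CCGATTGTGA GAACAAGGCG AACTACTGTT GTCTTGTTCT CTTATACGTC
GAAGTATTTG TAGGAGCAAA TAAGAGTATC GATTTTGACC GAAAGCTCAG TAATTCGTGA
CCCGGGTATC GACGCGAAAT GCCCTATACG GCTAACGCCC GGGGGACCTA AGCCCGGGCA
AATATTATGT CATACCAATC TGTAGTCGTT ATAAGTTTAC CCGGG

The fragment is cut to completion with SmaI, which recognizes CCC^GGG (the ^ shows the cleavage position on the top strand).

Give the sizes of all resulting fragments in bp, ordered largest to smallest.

123, 47, 37, 15, 3 bp

SmaI sites (CCCGGG) start at positions 121, 158, 173, 220.
SmaI cuts after base 3 of each site, so after positions 123, 160, 175, 222.
Linear molecule, 4 cuts → 5 fragments:
  1–123 → 123 bp
  124–160 → 37 bp
  161–175 → 15 bp
  176–222 → 47 bp
  223–225 → 3 bp
Sorted largest to smallest: 123, 47, 37, 15, 3 bp.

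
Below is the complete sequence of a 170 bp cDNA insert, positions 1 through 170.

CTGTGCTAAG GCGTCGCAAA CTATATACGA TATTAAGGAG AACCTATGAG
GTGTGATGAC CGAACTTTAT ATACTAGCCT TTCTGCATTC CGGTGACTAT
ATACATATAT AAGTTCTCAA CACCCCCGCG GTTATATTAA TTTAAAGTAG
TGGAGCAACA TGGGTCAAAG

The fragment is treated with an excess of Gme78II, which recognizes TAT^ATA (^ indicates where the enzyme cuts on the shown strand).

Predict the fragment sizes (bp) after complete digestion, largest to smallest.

Gme78II sites (TATATA) start at positions 22, 68, 98, 106.
Gme78II cuts after base 3 of each site, so after positions 24, 70, 100, 108.
Linear molecule, 4 cuts → 5 fragments:
  1–24 → 24 bp
  25–70 → 46 bp
  71–100 → 30 bp
  101–108 → 8 bp
  109–170 → 62 bp
Sorted largest to smallest: 62, 46, 30, 24, 8 bp.

62, 46, 30, 24, 8 bp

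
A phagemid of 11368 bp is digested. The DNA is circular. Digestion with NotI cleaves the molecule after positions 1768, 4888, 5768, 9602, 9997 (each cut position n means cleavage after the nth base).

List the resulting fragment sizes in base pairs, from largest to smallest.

3834, 3139, 3120, 880, 395 bp

Circular molecule, 5 cuts → 5 fragments:
  4888 − 1768 = 3120 bp
  5768 − 4888 = 880 bp
  9602 − 5768 = 3834 bp
  9997 − 9602 = 395 bp
  wrap: 11368 − 9997 + 1768 = 3139 bp
Sorted largest to smallest: 3834, 3139, 3120, 880, 395 bp.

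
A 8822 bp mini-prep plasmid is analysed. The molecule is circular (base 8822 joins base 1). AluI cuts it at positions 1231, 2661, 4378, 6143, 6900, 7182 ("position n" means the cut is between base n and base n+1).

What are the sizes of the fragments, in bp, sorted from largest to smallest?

2871, 1765, 1717, 1430, 757, 282 bp

Circular molecule, 6 cuts → 6 fragments:
  2661 − 1231 = 1430 bp
  4378 − 2661 = 1717 bp
  6143 − 4378 = 1765 bp
  6900 − 6143 = 757 bp
  7182 − 6900 = 282 bp
  wrap: 8822 − 7182 + 1231 = 2871 bp
Sorted largest to smallest: 2871, 1765, 1717, 1430, 757, 282 bp.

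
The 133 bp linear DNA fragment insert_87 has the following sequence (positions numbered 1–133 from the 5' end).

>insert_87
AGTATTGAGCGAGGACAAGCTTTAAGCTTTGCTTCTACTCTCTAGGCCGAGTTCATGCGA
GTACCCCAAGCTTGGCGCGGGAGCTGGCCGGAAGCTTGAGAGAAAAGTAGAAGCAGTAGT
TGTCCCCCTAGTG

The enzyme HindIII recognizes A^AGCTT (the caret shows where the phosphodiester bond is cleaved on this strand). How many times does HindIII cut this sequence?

AAGCTT occurs starting at positions 17, 24, 68, 92.
HindIII cuts at 4 sites.

4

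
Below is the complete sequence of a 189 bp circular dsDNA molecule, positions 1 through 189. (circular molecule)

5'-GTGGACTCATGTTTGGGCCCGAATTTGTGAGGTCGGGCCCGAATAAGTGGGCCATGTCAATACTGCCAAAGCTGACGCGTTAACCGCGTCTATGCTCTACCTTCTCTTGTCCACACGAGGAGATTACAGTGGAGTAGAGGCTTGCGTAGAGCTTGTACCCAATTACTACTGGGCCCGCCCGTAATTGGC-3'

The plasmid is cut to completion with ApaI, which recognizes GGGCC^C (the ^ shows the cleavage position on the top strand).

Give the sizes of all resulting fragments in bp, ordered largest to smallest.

136, 33, 20 bp

ApaI sites (GGGCCC) start at positions 15, 35, 171.
ApaI cuts after base 5 of each site (before the last base), so after positions 19, 39, 175.
Circular molecule, 3 cuts → 3 fragments:
  20–39 → 20 bp
  40–175 → 136 bp
  176–189 then 1–19 → 14 + 19 = 33 bp
Sorted largest to smallest: 136, 33, 20 bp.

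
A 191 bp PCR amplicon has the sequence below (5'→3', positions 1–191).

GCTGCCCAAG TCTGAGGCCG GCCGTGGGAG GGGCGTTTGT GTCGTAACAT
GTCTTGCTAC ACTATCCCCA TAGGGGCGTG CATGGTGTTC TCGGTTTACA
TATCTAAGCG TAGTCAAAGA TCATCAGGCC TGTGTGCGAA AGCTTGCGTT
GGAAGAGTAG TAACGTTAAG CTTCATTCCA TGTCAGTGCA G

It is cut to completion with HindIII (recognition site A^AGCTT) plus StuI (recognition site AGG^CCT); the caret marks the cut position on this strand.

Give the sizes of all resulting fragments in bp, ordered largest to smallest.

128, 28, 23, 12 bp

HindIII sites (AAGCTT) start at positions 140, 168.
HindIII cuts after the first base of each site, so after positions 140, 168.
The StuI site (AGGCCT) starts at position 126.
StuI cuts after base 3 of each site, so after position 128.
Combined cut positions: 128, 140, 168.
Linear molecule, 3 cuts → 4 fragments:
  1–128 → 128 bp
  129–140 → 12 bp
  141–168 → 28 bp
  169–191 → 23 bp
Sorted largest to smallest: 128, 28, 23, 12 bp.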